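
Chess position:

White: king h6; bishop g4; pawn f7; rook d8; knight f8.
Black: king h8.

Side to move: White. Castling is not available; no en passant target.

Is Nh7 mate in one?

After Nh7: black king on h8; in check: yes, from the white rook on d8.
King squares — g7: attacked by Kh6; h7: attacked by Kh6; g8: attacked by Pf7.
Black has no legal moves → checkmate.

yes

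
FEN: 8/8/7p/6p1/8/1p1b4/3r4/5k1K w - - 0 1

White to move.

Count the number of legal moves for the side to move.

0

White to move; king on h1.
In check: no.
Legal moves: none.
Count: 0.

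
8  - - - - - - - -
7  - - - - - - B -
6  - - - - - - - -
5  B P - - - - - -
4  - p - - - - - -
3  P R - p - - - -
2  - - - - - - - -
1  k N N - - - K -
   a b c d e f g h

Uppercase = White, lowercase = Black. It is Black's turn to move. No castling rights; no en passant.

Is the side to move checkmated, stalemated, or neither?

checkmate

Black to move; black king on a1.
In check: yes, from the white bishop on g7.
King squares — b1: attacked by Rb3; a2: attacked by Nc1; b2: attacked by Rb3.
Legal moves for Black: none.
In check with no legal moves → checkmate.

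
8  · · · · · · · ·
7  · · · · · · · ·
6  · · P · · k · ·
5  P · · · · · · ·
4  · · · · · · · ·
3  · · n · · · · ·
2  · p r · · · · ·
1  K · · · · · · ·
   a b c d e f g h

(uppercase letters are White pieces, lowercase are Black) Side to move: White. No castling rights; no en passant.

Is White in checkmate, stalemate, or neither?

White to move; white king on a1.
In check: yes, from the black pawn on b2.
King squares — b1: attacked by Nc3; a2: attacked by Nc3; b2: attacked by Rc2.
Legal moves for White: none.
In check with no legal moves → checkmate.

checkmate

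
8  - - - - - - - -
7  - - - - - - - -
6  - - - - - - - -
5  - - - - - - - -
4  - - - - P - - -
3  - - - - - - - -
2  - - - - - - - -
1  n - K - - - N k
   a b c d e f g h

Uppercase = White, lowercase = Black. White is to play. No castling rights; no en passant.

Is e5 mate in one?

no

After e5: black king on h1; in check: no.
Black is not in check, so this cannot be checkmate.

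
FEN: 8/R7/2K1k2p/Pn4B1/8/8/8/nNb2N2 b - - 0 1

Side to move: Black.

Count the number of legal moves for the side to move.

18

Black to move; king on e6.
In check: no.
Legal moves: Kf5, Ke5, Nc7, Nxa7+, Nd6, Nd4+, Nc3, Na3, Bxg5, Bf4, Be3, Ba3, Bd2, Bb2, Nb3, Nc2, hxg5, h5.
Count: 18.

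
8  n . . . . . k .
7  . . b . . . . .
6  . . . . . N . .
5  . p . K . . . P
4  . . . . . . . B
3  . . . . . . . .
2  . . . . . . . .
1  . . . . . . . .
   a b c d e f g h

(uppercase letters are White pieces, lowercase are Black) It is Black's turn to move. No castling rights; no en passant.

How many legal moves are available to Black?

4

Black to move; king on g8.
In check: yes, from the white knight on f6.
Legal moves: Kh8, Kf8, Kg7, Kf7.
Count: 4.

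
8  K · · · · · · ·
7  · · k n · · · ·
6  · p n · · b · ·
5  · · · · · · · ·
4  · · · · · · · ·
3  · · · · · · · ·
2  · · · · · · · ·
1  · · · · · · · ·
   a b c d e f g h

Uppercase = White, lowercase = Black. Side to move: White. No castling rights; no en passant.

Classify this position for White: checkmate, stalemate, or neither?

stalemate

White to move; white king on a8.
In check: no.
King squares — a7: attacked by Nc6; b7: attacked by Kc7; b8: attacked by Nc6.
Legal moves for White: none.
Not in check and no legal moves → stalemate.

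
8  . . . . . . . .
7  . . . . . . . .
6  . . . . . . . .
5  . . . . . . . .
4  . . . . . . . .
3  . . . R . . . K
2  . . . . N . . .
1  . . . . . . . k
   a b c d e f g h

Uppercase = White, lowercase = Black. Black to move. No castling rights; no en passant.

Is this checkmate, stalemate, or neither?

Black to move; black king on h1.
In check: no.
King squares — g1: attacked by Ne2; g2: attacked by Kh3; h2: attacked by Kh3.
Legal moves for Black: none.
Not in check and no legal moves → stalemate.

stalemate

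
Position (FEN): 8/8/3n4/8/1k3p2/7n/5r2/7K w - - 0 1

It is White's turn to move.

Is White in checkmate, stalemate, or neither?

White to move; white king on h1.
In check: no.
King squares — g1: attacked by Nh3; g2: attacked by Rf2; h2: attacked by Rf2.
Legal moves for White: none.
Not in check and no legal moves → stalemate.

stalemate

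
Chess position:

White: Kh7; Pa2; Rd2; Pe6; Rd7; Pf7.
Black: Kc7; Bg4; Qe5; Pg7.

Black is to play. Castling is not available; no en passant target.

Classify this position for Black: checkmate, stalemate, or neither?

Black to move; black king on c7.
In check: yes, from the white rook on d7.
King squares — b6: available; c6: available; d6: attacked by Rd2; b7: attacked by Rd7; d7: attacked by Rd2; b8: available; c8: available; d8: attacked by Rd7.
Legal moves for Black: Kc8, Kb8, Kc6, Kb6.
Black is in check but has 4 legal moves → neither.

neither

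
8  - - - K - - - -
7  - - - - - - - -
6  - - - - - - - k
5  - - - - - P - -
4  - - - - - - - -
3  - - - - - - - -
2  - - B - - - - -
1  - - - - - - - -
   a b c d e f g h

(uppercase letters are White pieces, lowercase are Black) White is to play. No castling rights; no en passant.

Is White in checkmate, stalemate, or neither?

neither

White to move; white king on d8.
In check: no.
Legal moves for White: Ke8, Kc8, Ke7, Kd7, Kc7, Be4, Ba4, Bd3, Bb3, Bd1, Bb1, f6.
White has 12 legal moves and is not in check → neither.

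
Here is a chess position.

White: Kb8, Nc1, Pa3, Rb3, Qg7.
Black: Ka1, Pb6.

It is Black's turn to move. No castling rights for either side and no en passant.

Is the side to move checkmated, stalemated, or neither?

checkmate

Black to move; black king on a1.
In check: yes, from the white queen on g7.
King squares — b1: attacked by Rb3; a2: attacked by Nc1; b2: attacked by Rb3.
Legal moves for Black: none.
In check with no legal moves → checkmate.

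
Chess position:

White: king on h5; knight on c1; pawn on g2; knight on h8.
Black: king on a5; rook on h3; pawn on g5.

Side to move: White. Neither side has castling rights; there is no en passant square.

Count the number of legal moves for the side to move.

White to move; king on h5.
In check: yes, from the black rook on h3.
Legal moves: Kg6, Kxg5, Kg4, gxh3.
Count: 4.

4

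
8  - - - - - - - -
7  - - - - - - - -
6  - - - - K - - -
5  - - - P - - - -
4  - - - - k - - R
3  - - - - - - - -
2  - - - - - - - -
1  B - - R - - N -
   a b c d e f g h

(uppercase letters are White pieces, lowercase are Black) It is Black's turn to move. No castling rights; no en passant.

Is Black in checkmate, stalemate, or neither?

neither

Black to move; black king on e4.
In check: yes, from the white rook on h4.
Legal moves for Black: Ke3.
Black is in check but has 1 legal move → neither.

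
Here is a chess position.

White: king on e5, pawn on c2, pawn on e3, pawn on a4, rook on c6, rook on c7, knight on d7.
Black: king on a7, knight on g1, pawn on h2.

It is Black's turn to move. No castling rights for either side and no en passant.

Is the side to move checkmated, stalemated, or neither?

neither

Black to move; black king on a7.
In check: yes, from the white rook on c7.
King squares — a6: attacked by Rc6; b6: attacked by Rc6; b7: attacked by Rc7; a8: available; b8: attacked by Nd7.
Legal moves for Black: Ka8.
Black is in check but has 1 legal move → neither.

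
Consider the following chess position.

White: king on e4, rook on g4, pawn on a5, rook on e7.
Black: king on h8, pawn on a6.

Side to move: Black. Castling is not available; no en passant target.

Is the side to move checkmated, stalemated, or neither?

stalemate

Black to move; black king on h8.
In check: no.
King squares — g7: attacked by Rg4; h7: attacked by Re7; g8: attacked by Rg4.
Legal moves for Black: none.
Not in check and no legal moves → stalemate.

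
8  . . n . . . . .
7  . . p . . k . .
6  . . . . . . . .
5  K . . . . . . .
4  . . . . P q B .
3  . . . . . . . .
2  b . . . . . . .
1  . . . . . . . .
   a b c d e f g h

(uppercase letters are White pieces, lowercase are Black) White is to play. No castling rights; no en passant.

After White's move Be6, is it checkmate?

no

After Be6: black king on f7; in check: yes, from the white bishop on e6.
Black has 8 legal replies: Kf8, Ke8, Kg7, Ke7, Kg6, Kf6, Kxe6, Bxe6.
In check but a legal move exists → not checkmate.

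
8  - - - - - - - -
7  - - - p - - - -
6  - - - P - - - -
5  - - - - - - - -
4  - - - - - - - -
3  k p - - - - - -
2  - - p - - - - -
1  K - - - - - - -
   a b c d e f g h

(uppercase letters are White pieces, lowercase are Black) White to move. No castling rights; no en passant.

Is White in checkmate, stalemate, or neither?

stalemate

White to move; white king on a1.
In check: no.
King squares — b1: attacked by Pc2; a2: attacked by Ka3; b2: attacked by Ka3.
Legal moves for White: none.
Not in check and no legal moves → stalemate.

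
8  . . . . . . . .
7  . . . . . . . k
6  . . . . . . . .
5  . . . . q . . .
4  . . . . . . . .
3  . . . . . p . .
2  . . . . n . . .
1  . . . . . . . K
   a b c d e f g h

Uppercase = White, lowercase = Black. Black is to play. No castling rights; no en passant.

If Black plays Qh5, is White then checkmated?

yes

After Qh5: white king on h1; in check: yes, from the black queen on h5.
King squares — g1: attacked by Ne2; g2: attacked by Pf3; h2: attacked by Qh5.
White has no legal moves → checkmate.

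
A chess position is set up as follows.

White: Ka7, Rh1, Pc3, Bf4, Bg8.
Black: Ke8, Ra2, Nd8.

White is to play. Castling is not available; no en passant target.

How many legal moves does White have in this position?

White to move; king on a7.
In check: yes, from the black rook on a2.
Legal moves: Kb8, Kb6, Bxa2.
Count: 3.

3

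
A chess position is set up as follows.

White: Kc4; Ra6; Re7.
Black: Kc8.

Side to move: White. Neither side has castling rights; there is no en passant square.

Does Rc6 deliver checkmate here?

no

After Rc6: black king on c8; in check: yes, from the white rook on c6.
Black has 2 legal replies: Kd8, Kb8.
In check but a legal move exists → not checkmate.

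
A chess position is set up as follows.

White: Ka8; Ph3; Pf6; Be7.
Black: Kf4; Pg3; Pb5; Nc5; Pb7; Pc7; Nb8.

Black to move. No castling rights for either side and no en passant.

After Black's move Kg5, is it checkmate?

no

After Kg5: white king on a8; in check: no.
White is not in check, so this cannot be checkmate.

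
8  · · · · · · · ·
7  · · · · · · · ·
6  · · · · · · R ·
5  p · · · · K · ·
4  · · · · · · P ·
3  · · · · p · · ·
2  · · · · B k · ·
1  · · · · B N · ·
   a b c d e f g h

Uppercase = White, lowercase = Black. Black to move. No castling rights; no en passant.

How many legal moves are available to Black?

4

Black to move; king on f2.
In check: yes, from the white bishop on e1.
Legal moves: Kg2, Kxe2, Kg1, Kxe1.
Count: 4.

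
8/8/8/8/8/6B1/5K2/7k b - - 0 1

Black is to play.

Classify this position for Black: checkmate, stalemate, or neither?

stalemate

Black to move; black king on h1.
In check: no.
King squares — g1: attacked by Kf2; g2: attacked by Kf2; h2: attacked by Bg3.
Legal moves for Black: none.
Not in check and no legal moves → stalemate.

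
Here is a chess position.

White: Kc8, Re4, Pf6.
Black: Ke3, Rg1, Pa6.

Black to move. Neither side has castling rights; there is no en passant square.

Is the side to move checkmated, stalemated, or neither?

neither

Black to move; black king on e3.
In check: yes, from the white rook on e4.
King squares — d2: available; e2: attacked by Re4; f2: available; d3: available; f3: available; d4: attacked by Re4; e4: available; f4: attacked by Re4.
Legal moves for Black: Kxe4, Kf3, Kd3, Kf2, Kd2.
Black is in check but has 5 legal moves → neither.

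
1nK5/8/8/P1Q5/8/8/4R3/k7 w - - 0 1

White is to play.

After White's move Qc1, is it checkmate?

After Qc1: black king on a1; in check: yes, from the white queen on c1.
King squares — b1: attacked by Qc1; a2: attacked by Re2; b2: attacked by Qc1.
Black has no legal moves → checkmate.

yes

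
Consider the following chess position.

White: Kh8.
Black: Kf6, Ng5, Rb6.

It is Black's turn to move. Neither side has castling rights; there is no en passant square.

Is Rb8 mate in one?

yes

After Rb8: white king on h8; in check: yes, from the black rook on b8.
King squares — g7: attacked by Kf6; h7: attacked by Ng5; g8: attacked by Rb8.
White has no legal moves → checkmate.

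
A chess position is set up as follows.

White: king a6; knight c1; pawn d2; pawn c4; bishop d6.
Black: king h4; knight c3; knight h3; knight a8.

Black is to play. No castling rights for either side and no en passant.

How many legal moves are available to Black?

Black to move; king on h4.
In check: no.
Legal moves: Nc7+, Nb6, Kh5, Kg5, Kg4, Ng5, Nf4, Nf2, Ng1, Nd5, Nb5, Ne4, Na4, Ne2, Na2, Nd1, Nb1.
Count: 17.

17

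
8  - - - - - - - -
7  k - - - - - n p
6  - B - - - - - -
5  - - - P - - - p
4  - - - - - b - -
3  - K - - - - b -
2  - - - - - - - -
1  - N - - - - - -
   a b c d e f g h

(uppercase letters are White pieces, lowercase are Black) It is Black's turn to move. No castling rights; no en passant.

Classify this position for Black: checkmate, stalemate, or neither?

neither

Black to move; black king on a7.
In check: yes, from the white bishop on b6.
Legal moves for Black: Kb8, Ka8, Kb7, Kxb6, Ka6.
Black is in check but has 5 legal moves → neither.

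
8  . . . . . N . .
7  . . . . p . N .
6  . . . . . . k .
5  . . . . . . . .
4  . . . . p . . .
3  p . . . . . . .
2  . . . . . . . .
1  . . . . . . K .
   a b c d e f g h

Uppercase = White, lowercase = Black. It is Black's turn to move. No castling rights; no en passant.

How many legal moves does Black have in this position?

Black to move; king on g6.
In check: yes, from the white knight on f8.
Legal moves: Kxg7, Kf7, Kh6, Kf6, Kg5.
Count: 5.

5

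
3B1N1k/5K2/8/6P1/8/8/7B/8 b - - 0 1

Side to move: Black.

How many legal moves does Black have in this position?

0

Black to move; king on h8.
In check: no.
Legal moves: none.
Count: 0.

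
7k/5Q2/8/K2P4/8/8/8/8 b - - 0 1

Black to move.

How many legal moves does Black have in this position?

Black to move; king on h8.
In check: no.
Legal moves: none.
Count: 0.

0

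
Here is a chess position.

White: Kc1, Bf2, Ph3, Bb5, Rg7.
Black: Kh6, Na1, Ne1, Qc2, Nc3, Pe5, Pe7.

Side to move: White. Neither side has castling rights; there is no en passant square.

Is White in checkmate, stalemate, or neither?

checkmate

White to move; white king on c1.
In check: yes, from the black queen on c2.
King squares — b1: attacked by Qc2; d1: attacked by Qc2; b2: attacked by Qc2; c2: attacked by Na1; d2: attacked by Qc2.
Legal moves for White: none.
In check with no legal moves → checkmate.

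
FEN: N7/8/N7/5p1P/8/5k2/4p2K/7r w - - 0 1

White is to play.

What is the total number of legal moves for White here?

1

White to move; king on h2.
In check: yes, from the black rook on h1.
Legal moves: Kxh1.
Count: 1.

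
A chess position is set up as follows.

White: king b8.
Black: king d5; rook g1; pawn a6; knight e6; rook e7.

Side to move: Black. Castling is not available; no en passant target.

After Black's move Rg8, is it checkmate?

yes

After Rg8: white king on b8; in check: yes, from the black rook on g8.
King squares — a7: attacked by Re7; b7: attacked by Re7; c7: attacked by Ne6; a8: attacked by Rg8; c8: attacked by Rg8.
White has no legal moves → checkmate.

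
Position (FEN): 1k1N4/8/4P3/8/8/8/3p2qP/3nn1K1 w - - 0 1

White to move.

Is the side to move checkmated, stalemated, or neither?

checkmate

White to move; white king on g1.
In check: yes, from the black queen on g2.
King squares — f1: attacked by Qg2; h1: attacked by Qg2; f2: attacked by Nd1; g2: attacked by Ne1; h2: own pawn.
Legal moves for White: none.
In check with no legal moves → checkmate.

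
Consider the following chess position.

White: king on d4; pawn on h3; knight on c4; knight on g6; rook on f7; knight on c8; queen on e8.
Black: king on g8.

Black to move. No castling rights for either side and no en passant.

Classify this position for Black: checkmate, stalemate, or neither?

Black to move; black king on g8.
In check: yes, from the white queen on e8.
King squares — f7: attacked by Qe8; g7: attacked by Rf7; h7: attacked by Rf7; f8: attacked by Ng6; h8: attacked by Ng6.
Legal moves for Black: none.
In check with no legal moves → checkmate.

checkmate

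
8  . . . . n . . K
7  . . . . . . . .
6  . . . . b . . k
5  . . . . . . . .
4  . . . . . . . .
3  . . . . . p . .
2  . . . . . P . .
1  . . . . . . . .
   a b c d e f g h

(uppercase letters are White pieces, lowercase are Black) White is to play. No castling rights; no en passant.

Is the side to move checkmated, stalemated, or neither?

stalemate

White to move; white king on h8.
In check: no.
King squares — g7: attacked by Kh6; h7: attacked by Kh6; g8: attacked by Be6.
Legal moves for White: none.
Not in check and no legal moves → stalemate.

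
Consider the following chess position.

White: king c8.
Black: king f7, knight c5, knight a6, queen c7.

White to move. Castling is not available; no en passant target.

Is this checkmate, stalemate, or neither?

checkmate

White to move; white king on c8.
In check: yes, from the black queen on c7.
King squares — b7: attacked by Nc5; c7: attacked by Na6; d7: attacked by Nc5; b8: attacked by Na6; d8: attacked by Qc7.
Legal moves for White: none.
In check with no legal moves → checkmate.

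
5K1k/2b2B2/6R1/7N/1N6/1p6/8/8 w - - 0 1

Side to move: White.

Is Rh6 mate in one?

After Rh6: black king on h8; in check: yes, from the white rook on h6.
King squares — g7: attacked by Nh5; h7: attacked by Rh6; g8: attacked by Bf7.
Black has no legal moves → checkmate.

yes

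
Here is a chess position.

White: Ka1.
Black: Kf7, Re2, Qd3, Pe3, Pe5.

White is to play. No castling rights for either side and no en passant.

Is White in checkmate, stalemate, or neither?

White to move; white king on a1.
In check: no.
King squares — b1: attacked by Qd3; a2: attacked by Re2; b2: attacked by Re2.
Legal moves for White: none.
Not in check and no legal moves → stalemate.

stalemate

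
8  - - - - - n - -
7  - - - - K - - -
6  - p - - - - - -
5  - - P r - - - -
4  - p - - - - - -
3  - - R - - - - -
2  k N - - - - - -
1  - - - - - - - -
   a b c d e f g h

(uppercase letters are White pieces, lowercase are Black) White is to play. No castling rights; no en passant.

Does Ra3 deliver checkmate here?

no

After Ra3: black king on a2; in check: yes, from the white rook on a3.
Black has 4 legal replies: Kxa3, Kxb2, Kb1, bxa3.
In check but a legal move exists → not checkmate.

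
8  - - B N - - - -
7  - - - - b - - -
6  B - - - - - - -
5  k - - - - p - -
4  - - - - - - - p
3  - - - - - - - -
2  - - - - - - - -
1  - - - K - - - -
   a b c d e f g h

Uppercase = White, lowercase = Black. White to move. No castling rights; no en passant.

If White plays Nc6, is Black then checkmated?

After Nc6: black king on a5; in check: yes, from the white knight on c6.
Black has 2 legal replies: Kb6, Ka4.
In check but a legal move exists → not checkmate.

no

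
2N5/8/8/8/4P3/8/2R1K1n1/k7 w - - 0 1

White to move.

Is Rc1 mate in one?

After Rc1: black king on a1; in check: yes, from the white rook on c1.
Black has 2 legal replies: Kb2, Ka2.
In check but a legal move exists → not checkmate.

no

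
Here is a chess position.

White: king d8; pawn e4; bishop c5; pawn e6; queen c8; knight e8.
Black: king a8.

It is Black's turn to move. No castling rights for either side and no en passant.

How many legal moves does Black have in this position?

0

Black to move; king on a8.
In check: yes, from the white queen on c8.
Legal moves: none.
Count: 0.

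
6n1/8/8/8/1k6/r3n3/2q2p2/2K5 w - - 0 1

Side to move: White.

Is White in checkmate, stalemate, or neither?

White to move; white king on c1.
In check: yes, from the black queen on c2.
King squares — b1: attacked by Qc2; d1: attacked by Qc2; b2: attacked by Qc2; c2: attacked by Ne3; d2: attacked by Qc2.
Legal moves for White: none.
In check with no legal moves → checkmate.

checkmate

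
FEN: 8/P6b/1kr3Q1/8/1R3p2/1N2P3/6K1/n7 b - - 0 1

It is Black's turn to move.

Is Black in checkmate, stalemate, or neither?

neither

Black to move; black king on b6.
In check: yes, from the white rook on b4.
Legal moves for Black: Kc7, Kxa7, Ka6.
Black is in check but has 3 legal moves → neither.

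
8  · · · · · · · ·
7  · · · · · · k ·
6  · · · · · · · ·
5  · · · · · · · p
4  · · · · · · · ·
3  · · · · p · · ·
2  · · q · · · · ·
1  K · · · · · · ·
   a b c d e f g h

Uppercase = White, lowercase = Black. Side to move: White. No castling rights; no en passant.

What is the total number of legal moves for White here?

White to move; king on a1.
In check: no.
Legal moves: none.
Count: 0.

0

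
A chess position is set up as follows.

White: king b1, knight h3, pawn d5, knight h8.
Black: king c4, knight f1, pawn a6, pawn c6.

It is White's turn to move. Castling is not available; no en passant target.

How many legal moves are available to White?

White to move; king on b1.
In check: no.
Legal moves: Nf7, Ng6, Ng5, Nf4, Nf2, Ng1, Kc2, Kb2, Ka2, Kc1, Ka1, dxc6, d6.
Count: 13.

13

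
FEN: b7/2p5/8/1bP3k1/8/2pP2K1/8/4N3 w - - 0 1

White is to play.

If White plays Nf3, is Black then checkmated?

After Nf3: black king on g5; in check: yes, from the white knight on f3.
Black has 6 legal replies: Kh6, Kg6, Kf6, Kh5, Kf5, Bxf3.
In check but a legal move exists → not checkmate.

no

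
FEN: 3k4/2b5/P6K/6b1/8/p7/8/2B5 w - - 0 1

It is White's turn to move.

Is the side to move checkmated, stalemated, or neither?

White to move; white king on h6.
In check: yes, from the black bishop on g5.
Legal moves for White: Kh7, Kg7, Kg6, Kh5, Kxg5, Bxg5+.
White is in check but has 6 legal moves → neither.

neither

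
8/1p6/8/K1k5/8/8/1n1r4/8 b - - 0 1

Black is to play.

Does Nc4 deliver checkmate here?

After Nc4: white king on a5; in check: yes, from the black knight on c4.
White has 1 legal reply: Ka4.
In check but a legal move exists → not checkmate.

no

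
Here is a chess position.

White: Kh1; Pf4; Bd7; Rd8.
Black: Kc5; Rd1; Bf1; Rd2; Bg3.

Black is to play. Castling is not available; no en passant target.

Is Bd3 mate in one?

yes

After Bd3: white king on h1; in check: yes, from the black rook on d1.
King squares — g1: attacked by Rd1; g2: attacked by Rd2; h2: attacked by Rd2.
White has no legal moves → checkmate.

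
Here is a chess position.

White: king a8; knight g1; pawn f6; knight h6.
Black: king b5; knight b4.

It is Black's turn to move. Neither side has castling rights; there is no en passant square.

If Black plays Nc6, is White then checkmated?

no

After Nc6: white king on a8; in check: no.
White is not in check, so this cannot be checkmate.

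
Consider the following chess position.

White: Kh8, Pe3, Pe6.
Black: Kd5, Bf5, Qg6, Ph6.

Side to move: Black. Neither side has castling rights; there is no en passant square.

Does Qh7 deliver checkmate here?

After Qh7: white king on h8; in check: yes, from the black queen on h7.
King squares — g7: attacked by Qh7; h7: attacked by Bf5; g8: attacked by Qh7.
White has no legal moves → checkmate.

yes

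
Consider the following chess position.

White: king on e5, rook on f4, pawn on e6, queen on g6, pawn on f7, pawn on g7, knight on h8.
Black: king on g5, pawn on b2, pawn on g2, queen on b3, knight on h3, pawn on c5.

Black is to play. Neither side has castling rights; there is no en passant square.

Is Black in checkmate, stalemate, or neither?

checkmate

Black to move; black king on g5.
In check: yes, from the white queen on g6.
King squares — f4: attacked by Ke5; g4: attacked by Rf4; h4: attacked by Rf4; f5: attacked by Rf4; h5: attacked by Qg6; f6: attacked by Rf4; g6: attacked by Nh8; h6: attacked by Qg6.
Legal moves for Black: none.
In check with no legal moves → checkmate.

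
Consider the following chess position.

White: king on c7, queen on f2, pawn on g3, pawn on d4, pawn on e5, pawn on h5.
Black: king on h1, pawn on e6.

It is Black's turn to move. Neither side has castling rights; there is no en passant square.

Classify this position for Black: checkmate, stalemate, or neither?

Black to move; black king on h1.
In check: no.
King squares — g1: attacked by Qf2; g2: attacked by Qf2; h2: attacked by Qf2.
Legal moves for Black: none.
Not in check and no legal moves → stalemate.

stalemate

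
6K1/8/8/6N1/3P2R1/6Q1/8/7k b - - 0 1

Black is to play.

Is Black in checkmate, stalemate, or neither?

stalemate

Black to move; black king on h1.
In check: no.
King squares — g1: attacked by Qg3; g2: attacked by Qg3; h2: attacked by Qg3.
Legal moves for Black: none.
Not in check and no legal moves → stalemate.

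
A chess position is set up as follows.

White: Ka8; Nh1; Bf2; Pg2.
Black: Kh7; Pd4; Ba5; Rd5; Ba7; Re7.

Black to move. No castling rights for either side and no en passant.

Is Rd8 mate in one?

After Rd8: white king on a8; in check: yes, from the black rook on d8.
King squares — a7: attacked by Re7; b7: attacked by Re7; b8: attacked by Ba7.
White has no legal moves → checkmate.

yes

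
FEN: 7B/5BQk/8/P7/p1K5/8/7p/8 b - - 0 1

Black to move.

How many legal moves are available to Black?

0

Black to move; king on h7.
In check: yes, from the white queen on g7.
Legal moves: none.
Count: 0.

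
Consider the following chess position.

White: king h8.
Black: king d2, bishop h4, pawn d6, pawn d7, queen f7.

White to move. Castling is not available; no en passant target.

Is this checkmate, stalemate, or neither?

White to move; white king on h8.
In check: no.
King squares — g7: attacked by Qf7; h7: attacked by Qf7; g8: attacked by Qf7.
Legal moves for White: none.
Not in check and no legal moves → stalemate.

stalemate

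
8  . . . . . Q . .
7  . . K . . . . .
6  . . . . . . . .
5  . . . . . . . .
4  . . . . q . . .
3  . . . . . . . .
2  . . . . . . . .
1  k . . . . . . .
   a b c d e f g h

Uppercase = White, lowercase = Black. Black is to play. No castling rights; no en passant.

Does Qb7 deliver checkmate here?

After Qb7: white king on c7; in check: yes, from the black queen on b7.
White has 3 legal replies: Kd8, Kxb7, Kd6.
In check but a legal move exists → not checkmate.

no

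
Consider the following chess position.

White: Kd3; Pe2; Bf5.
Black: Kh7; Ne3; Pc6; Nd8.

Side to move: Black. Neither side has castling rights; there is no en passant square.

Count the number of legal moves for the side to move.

5

Black to move; king on h7.
In check: yes, from the white bishop on f5.
Legal moves: Kh8, Kg8, Kg7, Kh6, Nxf5.
Count: 5.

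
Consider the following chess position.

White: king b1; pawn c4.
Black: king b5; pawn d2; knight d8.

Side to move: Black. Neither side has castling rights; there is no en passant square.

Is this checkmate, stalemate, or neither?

neither

Black to move; black king on b5.
In check: yes, from the white pawn on c4.
King squares — a4: available; b4: available; c4: available; a5: available; c5: available; a6: available; b6: available; c6: available.
Legal moves for Black: Kc6, Kb6, Ka6, Kc5, Ka5, Kxc4, Kb4, Ka4.
Black is in check but has 8 legal moves → neither.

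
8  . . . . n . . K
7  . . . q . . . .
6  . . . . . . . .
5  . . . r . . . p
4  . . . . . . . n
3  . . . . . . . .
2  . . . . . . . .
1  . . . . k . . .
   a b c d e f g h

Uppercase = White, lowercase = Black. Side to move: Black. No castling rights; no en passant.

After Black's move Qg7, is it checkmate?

yes

After Qg7: white king on h8; in check: yes, from the black queen on g7.
King squares — g7: attacked by Ne8; h7: attacked by Qg7; g8: attacked by Qg7.
White has no legal moves → checkmate.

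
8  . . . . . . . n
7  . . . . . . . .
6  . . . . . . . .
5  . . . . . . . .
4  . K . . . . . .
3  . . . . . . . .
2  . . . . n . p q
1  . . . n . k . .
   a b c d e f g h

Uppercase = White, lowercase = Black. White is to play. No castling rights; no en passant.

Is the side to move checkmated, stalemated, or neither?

neither

White to move; white king on b4.
In check: no.
Legal moves for White: Kc5, Kb5, Ka5, Kc4, Ka4, Kb3, Ka3.
White has 7 legal moves and is not in check → neither.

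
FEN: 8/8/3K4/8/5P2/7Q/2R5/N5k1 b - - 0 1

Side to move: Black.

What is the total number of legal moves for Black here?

Black to move; king on g1.
In check: no.
Legal moves: none.
Count: 0.

0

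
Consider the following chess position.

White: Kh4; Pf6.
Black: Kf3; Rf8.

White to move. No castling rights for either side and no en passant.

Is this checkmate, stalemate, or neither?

White to move; white king on h4.
In check: no.
Legal moves for White: Kh5, Kg5, Kh3, f7.
White has 4 legal moves and is not in check → neither.

neither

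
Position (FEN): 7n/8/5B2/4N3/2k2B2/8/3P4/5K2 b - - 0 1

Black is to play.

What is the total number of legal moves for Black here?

6

Black to move; king on c4.
In check: yes, from the white knight on e5.
Legal moves: Kd5, Kc5, Kb5, Kd4, Kb4, Kb3.
Count: 6.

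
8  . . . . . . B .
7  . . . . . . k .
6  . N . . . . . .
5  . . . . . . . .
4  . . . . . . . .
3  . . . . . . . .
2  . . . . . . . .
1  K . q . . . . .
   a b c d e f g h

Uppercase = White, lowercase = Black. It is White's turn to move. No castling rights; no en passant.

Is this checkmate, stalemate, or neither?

White to move; white king on a1.
In check: yes, from the black queen on c1.
King squares — b1: attacked by Qc1; a2: available; b2: attacked by Qc1.
Legal moves for White: Ka2.
White is in check but has 1 legal move → neither.

neither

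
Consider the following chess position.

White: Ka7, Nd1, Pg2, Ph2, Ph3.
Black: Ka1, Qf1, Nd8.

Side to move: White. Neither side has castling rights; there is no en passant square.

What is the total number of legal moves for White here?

White to move; king on a7.
In check: no.
Legal moves: Kb8, Ka8, Kb6, Ne3, Nc3, Nf2, Nb2, h4, g3, g4.
Count: 10.

10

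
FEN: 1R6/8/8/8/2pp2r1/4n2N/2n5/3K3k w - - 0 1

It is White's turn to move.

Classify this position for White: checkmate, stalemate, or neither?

neither

White to move; white king on d1.
In check: yes, from the black knight on e3.
Legal moves for White: Ke2, Kd2, Kc1.
White is in check but has 3 legal moves → neither.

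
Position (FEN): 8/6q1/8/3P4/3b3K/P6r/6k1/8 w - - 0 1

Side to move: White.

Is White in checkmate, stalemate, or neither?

White to move; white king on h4.
In check: yes, from the black rook on h3.
King squares — g3: attacked by Kg2; h3: attacked by Kg2; g4: attacked by Qg7; g5: attacked by Qg7; h5: attacked by Rh3.
Legal moves for White: none.
In check with no legal moves → checkmate.

checkmate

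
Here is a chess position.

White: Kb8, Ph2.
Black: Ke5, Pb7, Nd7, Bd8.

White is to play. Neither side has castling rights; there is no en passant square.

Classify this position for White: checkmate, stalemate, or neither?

neither

White to move; white king on b8.
In check: yes, from the black knight on d7.
Legal moves for White: Kc8, Ka8, Kxb7, Ka7.
White is in check but has 4 legal moves → neither.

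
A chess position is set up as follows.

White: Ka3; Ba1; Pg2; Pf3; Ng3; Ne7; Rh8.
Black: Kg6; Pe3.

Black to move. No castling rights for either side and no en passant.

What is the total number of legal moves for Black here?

2

Black to move; king on g6.
In check: yes, from the white knight on e7.
Legal moves: Kf7, Kg5.
Count: 2.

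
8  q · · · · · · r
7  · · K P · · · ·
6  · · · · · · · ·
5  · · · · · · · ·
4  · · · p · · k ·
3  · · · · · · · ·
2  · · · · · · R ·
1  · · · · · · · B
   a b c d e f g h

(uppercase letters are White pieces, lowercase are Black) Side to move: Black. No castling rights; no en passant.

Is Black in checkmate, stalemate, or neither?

Black to move; black king on g4.
In check: yes, from the white rook on g2.
King squares — f3: available; g3: attacked by Rg2; h3: available; f4: available; h4: available; f5: available; g5: attacked by Rg2; h5: available.
Legal moves for Black: Kh5, Kf5, Kh4, Kf4, Kh3, Kf3, Qxg2.
Black is in check but has 7 legal moves → neither.

neither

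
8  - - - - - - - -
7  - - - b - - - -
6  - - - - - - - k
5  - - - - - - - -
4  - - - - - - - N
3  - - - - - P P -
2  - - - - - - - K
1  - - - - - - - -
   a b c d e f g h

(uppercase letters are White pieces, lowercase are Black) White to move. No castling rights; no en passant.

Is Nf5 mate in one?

After Nf5: black king on h6; in check: yes, from the white knight on f5.
Black has 5 legal replies: Kh7, Kg6, Kh5, Kg5, Bxf5.
In check but a legal move exists → not checkmate.

no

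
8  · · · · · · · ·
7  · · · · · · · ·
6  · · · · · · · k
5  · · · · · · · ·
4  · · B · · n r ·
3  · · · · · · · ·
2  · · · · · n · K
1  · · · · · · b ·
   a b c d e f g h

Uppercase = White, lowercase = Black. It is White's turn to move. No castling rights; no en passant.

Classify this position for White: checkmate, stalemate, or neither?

checkmate

White to move; white king on h2.
In check: yes, from the black bishop on g1.
King squares — g1: attacked by Rg4; h1: attacked by Nf2; g2: attacked by Nf4; g3: attacked by Rg4; h3: attacked by Nf2.
Legal moves for White: none.
In check with no legal moves → checkmate.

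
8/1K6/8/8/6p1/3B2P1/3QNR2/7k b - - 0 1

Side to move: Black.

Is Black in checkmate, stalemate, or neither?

stalemate

Black to move; black king on h1.
In check: no.
King squares — g1: attacked by Ne2; g2: attacked by Rf2; h2: attacked by Rf2.
Legal moves for Black: none.
Not in check and no legal moves → stalemate.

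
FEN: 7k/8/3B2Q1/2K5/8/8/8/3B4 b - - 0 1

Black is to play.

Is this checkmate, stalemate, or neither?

Black to move; black king on h8.
In check: no.
King squares — g7: attacked by Qg6; h7: attacked by Qg6; g8: attacked by Qg6.
Legal moves for Black: none.
Not in check and no legal moves → stalemate.

stalemate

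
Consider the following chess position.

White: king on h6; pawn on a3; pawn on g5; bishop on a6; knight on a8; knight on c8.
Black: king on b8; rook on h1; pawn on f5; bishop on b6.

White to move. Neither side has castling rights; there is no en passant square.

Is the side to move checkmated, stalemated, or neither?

White to move; white king on h6.
In check: yes, from the black rook on h1.
Legal moves for White: Kg7, Kg6.
White is in check but has 2 legal moves → neither.

neither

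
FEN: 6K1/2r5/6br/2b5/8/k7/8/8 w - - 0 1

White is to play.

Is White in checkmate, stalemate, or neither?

stalemate

White to move; white king on g8.
In check: no.
King squares — f7: attacked by Bg6; g7: attacked by Rc7; h7: attacked by Bg6; f8: attacked by Bc5; h8: attacked by Rh6.
Legal moves for White: none.
Not in check and no legal moves → stalemate.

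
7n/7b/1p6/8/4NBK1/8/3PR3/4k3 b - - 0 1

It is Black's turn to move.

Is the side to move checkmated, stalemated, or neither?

Black to move; black king on e1.
In check: yes, from the white rook on e2.
King squares — d1: available; f1: available; d2: attacked by Re2; e2: available; f2: attacked by Re2.
Legal moves for Black: Kxe2, Kf1, Kd1.
Black is in check but has 3 legal moves → neither.

neither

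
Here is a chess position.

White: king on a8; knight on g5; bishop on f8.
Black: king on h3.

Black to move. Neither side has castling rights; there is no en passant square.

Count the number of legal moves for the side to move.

5

Black to move; king on h3.
In check: yes, from the white knight on g5.
Legal moves: Kh4, Kg4, Kg3, Kh2, Kg2.
Count: 5.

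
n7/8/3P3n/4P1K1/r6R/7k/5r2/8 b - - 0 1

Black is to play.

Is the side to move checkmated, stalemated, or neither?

Black to move; black king on h3.
In check: yes, from the white rook on h4.
Legal moves for Black: Kg3, Kg2, Rxh4.
Black is in check but has 3 legal moves → neither.

neither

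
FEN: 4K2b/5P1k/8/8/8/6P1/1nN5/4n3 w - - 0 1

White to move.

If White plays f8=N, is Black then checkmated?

After f8=N: black king on h7; in check: yes, from the white knight on f8.
Black has 3 legal replies: Kg8, Kg7, Kh6.
In check but a legal move exists → not checkmate.

no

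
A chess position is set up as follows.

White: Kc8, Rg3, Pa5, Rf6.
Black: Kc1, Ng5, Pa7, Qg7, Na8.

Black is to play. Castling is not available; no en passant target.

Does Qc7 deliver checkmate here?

After Qc7: white king on c8; in check: yes, from the black queen on c7.
King squares — b7: attacked by Qc7; c7: attacked by Na8; d7: attacked by Qc7; b8: attacked by Qc7; d8: attacked by Qc7.
White has no legal moves → checkmate.

yes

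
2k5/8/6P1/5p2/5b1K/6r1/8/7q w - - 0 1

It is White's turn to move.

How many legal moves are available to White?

White to move; king on h4.
In check: yes, from the black queen on h1.
Legal moves: none.
Count: 0.

0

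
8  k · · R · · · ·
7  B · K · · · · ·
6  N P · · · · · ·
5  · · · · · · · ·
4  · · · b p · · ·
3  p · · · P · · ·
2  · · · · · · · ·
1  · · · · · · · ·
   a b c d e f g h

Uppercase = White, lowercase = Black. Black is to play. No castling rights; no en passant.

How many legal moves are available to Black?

0

Black to move; king on a8.
In check: yes, from the white rook on d8.
Legal moves: none.
Count: 0.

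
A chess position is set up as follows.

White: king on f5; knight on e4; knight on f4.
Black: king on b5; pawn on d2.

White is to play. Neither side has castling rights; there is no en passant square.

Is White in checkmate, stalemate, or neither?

White to move; white king on f5.
In check: no.
Legal moves for White include: Kg6, Kf6, Ke6, Kg5, Ke5, Kg4, Ng6, Ne6, Nh5, Nd5, Nh3, Nd3, Ng2, Ne2, Nf6, Nd6+, Ng5, Nc5, ... (list truncated; more exist).
White has legal moves and is not in check → neither.

neither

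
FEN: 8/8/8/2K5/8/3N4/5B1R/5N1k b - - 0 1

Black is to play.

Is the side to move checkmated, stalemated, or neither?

checkmate

Black to move; black king on h1.
In check: yes, from the white rook on h2.
King squares — g1: attacked by Bf2; g2: attacked by Rh2; h2: attacked by Nf1.
Legal moves for Black: none.
In check with no legal moves → checkmate.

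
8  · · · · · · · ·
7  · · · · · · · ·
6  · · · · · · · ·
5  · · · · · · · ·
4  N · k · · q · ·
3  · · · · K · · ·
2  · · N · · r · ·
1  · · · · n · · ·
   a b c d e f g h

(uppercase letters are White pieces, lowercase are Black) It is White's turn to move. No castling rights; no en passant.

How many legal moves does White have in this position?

0

White to move; king on e3.
In check: yes, from the black queen on f4.
Legal moves: none.
Count: 0.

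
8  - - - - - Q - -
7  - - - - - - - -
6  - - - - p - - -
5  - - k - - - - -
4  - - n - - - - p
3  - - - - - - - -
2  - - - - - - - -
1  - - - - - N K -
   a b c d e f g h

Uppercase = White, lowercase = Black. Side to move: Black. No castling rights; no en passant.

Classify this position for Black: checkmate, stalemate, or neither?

Black to move; black king on c5.
In check: yes, from the white queen on f8.
King squares — b4: attacked by Qf8; c4: own knight; d4: available; b5: available; d5: available; b6: available; c6: available; d6: attacked by Qf8.
Legal moves for Black: Kc6, Kb6, Kd5, Kb5, Kd4, Nd6.
Black is in check but has 6 legal moves → neither.

neither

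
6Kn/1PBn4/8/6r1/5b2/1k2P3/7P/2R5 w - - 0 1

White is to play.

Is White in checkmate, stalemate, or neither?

neither

White to move; white king on g8.
In check: yes, from the black rook on g5.
King squares — f7: attacked by Nh8; g7: attacked by Rg5; h7: available; f8: attacked by Nd7; h8: available.
Legal moves for White: Kxh8, Kh7.
White is in check but has 2 legal moves → neither.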